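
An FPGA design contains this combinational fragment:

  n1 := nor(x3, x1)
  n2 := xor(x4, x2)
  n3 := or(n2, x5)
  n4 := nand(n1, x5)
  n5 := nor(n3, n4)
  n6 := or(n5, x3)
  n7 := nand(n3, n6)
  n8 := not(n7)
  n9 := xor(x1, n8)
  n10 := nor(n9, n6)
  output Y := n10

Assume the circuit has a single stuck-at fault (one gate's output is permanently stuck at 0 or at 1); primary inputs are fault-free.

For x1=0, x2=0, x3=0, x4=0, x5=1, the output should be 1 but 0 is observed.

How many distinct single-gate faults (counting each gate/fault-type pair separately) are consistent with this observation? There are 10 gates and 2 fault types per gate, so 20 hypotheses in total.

7

Fault-free: n1=1, n2=0, n3=1, n4=0, n5=0, n6=0, n7=1, n8=0, n9=0, n10=1 → 1. Observed 0.
  n1: none of the 2 fault types match ✗
  n2: none of the 2 fault types match ✗
  n3: stuck-at-0 ✓; others ✗
  n4: none of the 2 fault types match ✗
  n5: stuck-at-1 ✓; others ✗
  n6: stuck-at-1 ✓; others ✗
  n7: stuck-at-0 ✓; others ✗
  n8: stuck-at-1 ✓; others ✗
  n9: stuck-at-1 ✓; others ✗
  n10: stuck-at-0 ✓; others ✗
Consistent faults: {n3 stuck-at-0, n5 stuck-at-1, n6 stuck-at-1, n7 stuck-at-0, n8 stuck-at-1, n9 stuck-at-1, n10 stuck-at-0} — 7 in all.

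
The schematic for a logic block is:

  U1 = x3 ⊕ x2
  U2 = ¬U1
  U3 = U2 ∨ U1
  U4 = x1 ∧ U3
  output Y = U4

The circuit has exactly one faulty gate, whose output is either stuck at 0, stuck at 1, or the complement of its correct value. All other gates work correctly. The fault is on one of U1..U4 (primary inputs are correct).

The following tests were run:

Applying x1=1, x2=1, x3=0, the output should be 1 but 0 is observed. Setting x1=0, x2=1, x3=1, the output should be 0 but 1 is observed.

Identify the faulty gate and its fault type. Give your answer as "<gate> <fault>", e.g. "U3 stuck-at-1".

Fault-free values for test 1 (x1=1, x2=1, x3=0): U1=1, U2=0, U3=1, U4=1, giving Y=1. Observed 0.
Test 1: faults giving observed 0 are {U3 stuck-at-0, U3 inverted output, U4 stuck-at-0, U4 inverted output}.
Test 2 (x1=0, x2=1, x3=1): fault-free U1=0, U2=1, U3=1, U4=0 → 0; observed 1. Eliminates U3 stuck-at-0, U3 inverted output, U4 stuck-at-0.
Only U4 inverted output is consistent with every test.

U4 inverted output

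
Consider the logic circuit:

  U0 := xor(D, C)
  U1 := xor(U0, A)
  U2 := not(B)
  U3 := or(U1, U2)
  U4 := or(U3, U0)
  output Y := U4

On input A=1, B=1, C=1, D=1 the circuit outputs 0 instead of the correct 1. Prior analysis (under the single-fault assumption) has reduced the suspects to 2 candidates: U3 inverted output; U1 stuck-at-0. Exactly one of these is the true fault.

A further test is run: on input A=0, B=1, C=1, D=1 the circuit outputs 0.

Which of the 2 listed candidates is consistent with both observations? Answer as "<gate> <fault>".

Evaluate each candidate on input A=0, B=1, C=1, D=1:
  U3 inverted output: U0=0, U1=0, U2=0, U3=1 [inverted output], U4=1 → 1 — eliminated
  U1 stuck-at-0: U0=0, U1=0 [stuck-at-0], U2=0, U3=0, U4=0 → 0 — matches
Only U1 stuck-at-0 reproduces the observed 0.

U1 stuck-at-0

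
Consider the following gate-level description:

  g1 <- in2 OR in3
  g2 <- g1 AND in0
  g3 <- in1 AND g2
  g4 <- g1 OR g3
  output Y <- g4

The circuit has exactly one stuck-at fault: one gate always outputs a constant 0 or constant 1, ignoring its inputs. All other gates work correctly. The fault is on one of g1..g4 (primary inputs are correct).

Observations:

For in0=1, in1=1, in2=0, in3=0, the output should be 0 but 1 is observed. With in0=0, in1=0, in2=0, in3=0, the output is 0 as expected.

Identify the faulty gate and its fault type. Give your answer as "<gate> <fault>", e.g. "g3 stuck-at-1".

Fault-free values for test 1 (in0=1, in1=1, in2=0, in3=0): g1=0, g2=0, g3=0, g4=0, giving Y=0. Observed 1.
Test 1: faults giving observed 1 are {g1 stuck-at-1, g2 stuck-at-1, g3 stuck-at-1, g4 stuck-at-1}.
Test 2 (in0=0, in1=0, in2=0, in3=0): fault-free g1=0, g2=0, g3=0, g4=0 → 0; observed 0. Eliminates g1 stuck-at-1, g3 stuck-at-1, g4 stuck-at-1.
Only g2 stuck-at-1 is consistent with every test.

g2 stuck-at-1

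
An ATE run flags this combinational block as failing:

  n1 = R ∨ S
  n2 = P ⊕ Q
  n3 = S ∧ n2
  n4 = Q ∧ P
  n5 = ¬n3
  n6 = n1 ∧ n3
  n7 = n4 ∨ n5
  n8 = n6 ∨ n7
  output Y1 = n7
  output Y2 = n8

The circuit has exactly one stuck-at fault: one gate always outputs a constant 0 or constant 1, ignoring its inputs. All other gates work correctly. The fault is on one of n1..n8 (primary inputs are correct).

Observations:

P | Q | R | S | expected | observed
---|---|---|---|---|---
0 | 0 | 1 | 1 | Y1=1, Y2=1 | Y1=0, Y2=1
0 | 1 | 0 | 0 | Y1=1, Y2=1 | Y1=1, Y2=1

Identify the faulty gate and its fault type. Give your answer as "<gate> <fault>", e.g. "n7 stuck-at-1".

Fault-free values for test 1 (P=0, Q=0, R=1, S=1): n1=1, n2=0, n3=0, n4=0, n5=1, n6=0, n7=1, n8=1, giving Y1=1, Y2=1. Observed Y1=0, Y2=1.
Test 1: faults giving observed Y1=0, Y2=1 are {n2 stuck-at-1, n3 stuck-at-1}.
Test 2 (P=0, Q=1, R=0, S=0): fault-free n1=0, n2=1, n3=0, n4=0, n5=1, n6=0, n7=1, n8=1 → Y1=1, Y2=1; observed Y1=1, Y2=1. Eliminates n3 stuck-at-1.
Only n2 stuck-at-1 is consistent with every test.

n2 stuck-at-1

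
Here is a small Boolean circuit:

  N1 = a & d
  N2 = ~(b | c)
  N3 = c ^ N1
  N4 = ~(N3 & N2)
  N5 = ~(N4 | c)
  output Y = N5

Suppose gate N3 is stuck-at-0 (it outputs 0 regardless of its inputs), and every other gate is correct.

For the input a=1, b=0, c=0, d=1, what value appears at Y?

Propagate with N3 forced: N1=1, N2=1, N3=0 [stuck-at-0], N4=1, N5=0.
So Y = 0. (Without the fault it would be 1.)

0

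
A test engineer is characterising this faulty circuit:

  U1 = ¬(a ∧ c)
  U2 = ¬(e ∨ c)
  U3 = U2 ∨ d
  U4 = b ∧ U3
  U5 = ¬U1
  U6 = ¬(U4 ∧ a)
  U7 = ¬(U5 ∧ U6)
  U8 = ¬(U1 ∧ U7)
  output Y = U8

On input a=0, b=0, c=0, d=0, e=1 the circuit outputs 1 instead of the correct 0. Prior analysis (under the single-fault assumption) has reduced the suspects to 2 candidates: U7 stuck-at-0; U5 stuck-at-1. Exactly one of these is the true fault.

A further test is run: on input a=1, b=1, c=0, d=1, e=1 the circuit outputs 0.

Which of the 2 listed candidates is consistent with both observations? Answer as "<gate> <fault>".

U5 stuck-at-1

Evaluate each candidate on input a=1, b=1, c=0, d=1, e=1:
  U7 stuck-at-0: U1=1, U2=0, U3=1, U4=1, U5=0, U6=0, U7=0 [stuck-at-0], U8=1 → 1 — eliminated
  U5 stuck-at-1: U1=1, U2=0, U3=1, U4=1, U5=1 [stuck-at-1], U6=0, U7=1, U8=0 → 0 — matches
Only U5 stuck-at-1 reproduces the observed 0.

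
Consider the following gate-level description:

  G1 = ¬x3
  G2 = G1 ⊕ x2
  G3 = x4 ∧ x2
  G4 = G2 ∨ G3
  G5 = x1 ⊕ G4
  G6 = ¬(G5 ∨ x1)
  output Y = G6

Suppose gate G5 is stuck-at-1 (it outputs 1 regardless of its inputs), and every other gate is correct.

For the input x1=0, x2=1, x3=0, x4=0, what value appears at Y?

Propagate with G5 forced: G1=1, G2=0, G3=0, G4=0, G5=1 [stuck-at-1], G6=0.
So Y = 0. (Without the fault it would be 1.)

0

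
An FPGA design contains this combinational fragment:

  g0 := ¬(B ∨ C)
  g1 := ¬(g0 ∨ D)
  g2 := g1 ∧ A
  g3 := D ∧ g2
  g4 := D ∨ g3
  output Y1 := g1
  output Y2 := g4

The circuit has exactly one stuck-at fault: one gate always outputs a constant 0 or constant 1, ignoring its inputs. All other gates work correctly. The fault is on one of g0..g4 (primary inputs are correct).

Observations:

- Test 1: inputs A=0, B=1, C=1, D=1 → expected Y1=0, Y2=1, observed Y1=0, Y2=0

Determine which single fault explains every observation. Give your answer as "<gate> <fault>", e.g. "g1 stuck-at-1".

Fault-free values for test 1 (A=0, B=1, C=1, D=1): g0=0, g1=0, g2=0, g3=0, g4=1, giving Y1=0, Y2=1. Observed Y1=0, Y2=0.
Test 1: faults giving observed Y1=0, Y2=0 are {g4 stuck-at-0}.
Only g4 stuck-at-0 is consistent with every test.

g4 stuck-at-0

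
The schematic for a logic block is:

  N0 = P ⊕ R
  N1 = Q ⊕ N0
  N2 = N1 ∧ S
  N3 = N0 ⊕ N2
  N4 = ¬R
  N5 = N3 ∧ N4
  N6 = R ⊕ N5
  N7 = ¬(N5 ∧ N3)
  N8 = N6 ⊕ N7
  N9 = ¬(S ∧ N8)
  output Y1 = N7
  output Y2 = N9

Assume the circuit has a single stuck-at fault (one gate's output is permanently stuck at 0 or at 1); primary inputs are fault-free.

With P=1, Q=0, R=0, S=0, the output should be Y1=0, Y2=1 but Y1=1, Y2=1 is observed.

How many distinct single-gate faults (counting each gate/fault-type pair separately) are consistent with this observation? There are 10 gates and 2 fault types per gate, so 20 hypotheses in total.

6

Fault-free: N0=1, N1=1, N2=0, N3=1, N4=1, N5=1, N6=1, N7=0, N8=1, N9=1 → Y1=0, Y2=1. Observed Y1=1, Y2=1.
  N0: stuck-at-0 ✓; others ✗
  N1: none of the 2 fault types match ✗
  N2: stuck-at-1 ✓; others ✗
  N3: stuck-at-0 ✓; others ✗
  N4: stuck-at-0 ✓; others ✗
  N5: stuck-at-0 ✓; others ✗
  N6: none of the 2 fault types match ✗
  N7: stuck-at-1 ✓; others ✗
  N8: none of the 2 fault types match ✗
  N9: none of the 2 fault types match ✗
Consistent faults: {N0 stuck-at-0, N2 stuck-at-1, N3 stuck-at-0, N4 stuck-at-0, N5 stuck-at-0, N7 stuck-at-1} — 6 in all.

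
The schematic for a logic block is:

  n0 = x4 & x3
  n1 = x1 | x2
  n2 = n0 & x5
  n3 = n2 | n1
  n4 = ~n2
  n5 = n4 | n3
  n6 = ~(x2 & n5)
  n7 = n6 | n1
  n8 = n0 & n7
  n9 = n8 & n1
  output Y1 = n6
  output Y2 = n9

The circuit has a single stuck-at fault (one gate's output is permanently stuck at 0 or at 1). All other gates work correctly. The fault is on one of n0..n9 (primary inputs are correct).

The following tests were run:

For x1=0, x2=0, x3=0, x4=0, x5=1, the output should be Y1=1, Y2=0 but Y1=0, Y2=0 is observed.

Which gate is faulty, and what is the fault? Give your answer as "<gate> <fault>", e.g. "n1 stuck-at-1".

n6 stuck-at-0

Fault-free values for test 1 (x1=0, x2=0, x3=0, x4=0, x5=1): n0=0, n1=0, n2=0, n3=0, n4=1, n5=1, n6=1, n7=1, n8=0, n9=0, giving Y1=1, Y2=0. Observed Y1=0, Y2=0.
Test 1: faults giving observed Y1=0, Y2=0 are {n6 stuck-at-0}.
Only n6 stuck-at-0 is consistent with every test.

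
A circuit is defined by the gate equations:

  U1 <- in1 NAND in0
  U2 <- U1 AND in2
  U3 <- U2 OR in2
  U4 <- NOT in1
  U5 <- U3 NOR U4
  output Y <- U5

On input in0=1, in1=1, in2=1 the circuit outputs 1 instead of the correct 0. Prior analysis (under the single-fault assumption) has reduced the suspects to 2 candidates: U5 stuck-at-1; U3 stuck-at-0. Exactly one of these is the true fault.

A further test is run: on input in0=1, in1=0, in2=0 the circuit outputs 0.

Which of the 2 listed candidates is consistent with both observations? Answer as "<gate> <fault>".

U3 stuck-at-0

Evaluate each candidate on input in0=1, in1=0, in2=0:
  U5 stuck-at-1: U1=1, U2=0, U3=0, U4=1, U5=1 [stuck-at-1] → 1 — eliminated
  U3 stuck-at-0: U1=1, U2=0, U3=0 [stuck-at-0], U4=1, U5=0 → 0 — matches
Only U3 stuck-at-0 reproduces the observed 0.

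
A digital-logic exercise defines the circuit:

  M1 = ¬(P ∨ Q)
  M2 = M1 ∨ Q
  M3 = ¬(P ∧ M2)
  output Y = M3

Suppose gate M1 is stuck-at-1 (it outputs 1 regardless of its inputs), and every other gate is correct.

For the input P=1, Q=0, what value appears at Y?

Propagate with M1 forced: M1=1 [stuck-at-1], M2=1, M3=0.
So Y = 0. (Without the fault it would be 1.)

0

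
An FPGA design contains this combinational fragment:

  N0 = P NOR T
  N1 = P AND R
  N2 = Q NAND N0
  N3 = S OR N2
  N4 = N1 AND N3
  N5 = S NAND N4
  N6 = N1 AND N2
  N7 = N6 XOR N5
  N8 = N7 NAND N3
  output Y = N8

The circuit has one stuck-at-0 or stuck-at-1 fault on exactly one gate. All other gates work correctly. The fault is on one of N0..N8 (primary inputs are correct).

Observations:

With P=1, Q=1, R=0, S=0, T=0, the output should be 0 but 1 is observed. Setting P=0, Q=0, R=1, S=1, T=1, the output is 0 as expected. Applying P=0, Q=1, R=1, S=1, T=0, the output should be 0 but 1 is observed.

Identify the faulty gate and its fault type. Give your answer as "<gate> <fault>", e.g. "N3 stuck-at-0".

Fault-free values for test 1 (P=1, Q=1, R=0, S=0, T=0): N0=0, N1=0, N2=1, N3=1, N4=0, N5=1, N6=0, N7=1, N8=0, giving Y=0. Observed 1.
Test 1: faults giving observed 1 are {N0 stuck-at-1, N1 stuck-at-1, N2 stuck-at-0, N3 stuck-at-0, N5 stuck-at-0, N6 stuck-at-1, N7 stuck-at-0, N8 stuck-at-1}.
Test 2 (P=0, Q=0, R=1, S=1, T=1): fault-free N0=0, N1=0, N2=1, N3=1, N4=0, N5=1, N6=0, N7=1, N8=0 → 0; observed 0. Eliminates N3 stuck-at-0, N5 stuck-at-0, N6 stuck-at-1, N7 stuck-at-0, N8 stuck-at-1.
Test 3 (P=0, Q=1, R=1, S=1, T=0): fault-free N0=1, N1=0, N2=0, N3=1, N4=0, N5=1, N6=0, N7=1, N8=0 → 0; observed 1. Eliminates N0 stuck-at-1, N2 stuck-at-0.
Only N1 stuck-at-1 is consistent with every test.

N1 stuck-at-1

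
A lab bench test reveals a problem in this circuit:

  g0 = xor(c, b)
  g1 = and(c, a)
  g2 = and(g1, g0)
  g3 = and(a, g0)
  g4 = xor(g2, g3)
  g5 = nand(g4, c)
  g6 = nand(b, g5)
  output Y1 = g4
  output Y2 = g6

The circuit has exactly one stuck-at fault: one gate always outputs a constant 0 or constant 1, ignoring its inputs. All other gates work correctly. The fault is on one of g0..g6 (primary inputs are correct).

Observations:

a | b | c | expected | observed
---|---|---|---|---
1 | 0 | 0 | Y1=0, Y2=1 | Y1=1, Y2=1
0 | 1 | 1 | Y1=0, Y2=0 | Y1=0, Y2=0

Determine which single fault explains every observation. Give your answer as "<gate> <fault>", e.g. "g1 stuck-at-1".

g0 stuck-at-1

Fault-free values for test 1 (a=1, b=0, c=0): g0=0, g1=0, g2=0, g3=0, g4=0, g5=1, g6=1, giving Y1=0, Y2=1. Observed Y1=1, Y2=1.
Test 1: faults giving observed Y1=1, Y2=1 are {g0 stuck-at-1, g2 stuck-at-1, g3 stuck-at-1, g4 stuck-at-1}.
Test 2 (a=0, b=1, c=1): fault-free g0=0, g1=0, g2=0, g3=0, g4=0, g5=1, g6=0 → Y1=0, Y2=0; observed Y1=0, Y2=0. Eliminates g2 stuck-at-1, g3 stuck-at-1, g4 stuck-at-1.
Only g0 stuck-at-1 is consistent with every test.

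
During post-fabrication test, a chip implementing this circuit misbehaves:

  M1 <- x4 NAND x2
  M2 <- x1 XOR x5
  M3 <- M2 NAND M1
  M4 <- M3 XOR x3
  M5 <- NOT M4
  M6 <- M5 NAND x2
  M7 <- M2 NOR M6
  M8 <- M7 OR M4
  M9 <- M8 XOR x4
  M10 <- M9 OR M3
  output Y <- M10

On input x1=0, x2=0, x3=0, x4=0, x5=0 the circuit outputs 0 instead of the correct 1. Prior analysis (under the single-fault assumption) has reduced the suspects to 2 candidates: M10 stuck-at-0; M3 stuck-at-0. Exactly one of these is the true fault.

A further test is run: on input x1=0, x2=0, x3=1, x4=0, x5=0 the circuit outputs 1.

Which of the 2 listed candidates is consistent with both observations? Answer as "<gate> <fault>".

Evaluate each candidate on input x1=0, x2=0, x3=1, x4=0, x5=0:
  M10 stuck-at-0: M1=1, M2=0, M3=1, M4=0, M5=1, M6=1, M7=0, M8=0, M9=0, M10=0 [stuck-at-0] → 0 — eliminated
  M3 stuck-at-0: M1=1, M2=0, M3=0 [stuck-at-0], M4=1, M5=0, M6=1, M7=0, M8=1, M9=1, M10=1 → 1 — matches
Only M3 stuck-at-0 reproduces the observed 1.

M3 stuck-at-0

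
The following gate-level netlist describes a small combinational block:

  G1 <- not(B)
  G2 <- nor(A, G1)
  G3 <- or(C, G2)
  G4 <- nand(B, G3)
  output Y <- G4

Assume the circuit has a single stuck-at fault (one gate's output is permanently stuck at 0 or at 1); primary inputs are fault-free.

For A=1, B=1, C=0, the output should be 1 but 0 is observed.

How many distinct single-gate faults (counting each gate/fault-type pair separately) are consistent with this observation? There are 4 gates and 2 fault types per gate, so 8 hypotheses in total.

Fault-free: G1=0, G2=0, G3=0, G4=1 → 1. Observed 0.
  G1 stuck-at-0: output 1 ✗
  G1 stuck-at-1: output 1 ✗
  G2 stuck-at-0: output 1 ✗
  G2 stuck-at-1: output 0 ✓
  G3 stuck-at-0: output 1 ✗
  G3 stuck-at-1: output 0 ✓
  G4 stuck-at-0: output 0 ✓
  G4 stuck-at-1: output 1 ✗
Consistent faults: {G2 stuck-at-1, G3 stuck-at-1, G4 stuck-at-0} — 3 in all.

3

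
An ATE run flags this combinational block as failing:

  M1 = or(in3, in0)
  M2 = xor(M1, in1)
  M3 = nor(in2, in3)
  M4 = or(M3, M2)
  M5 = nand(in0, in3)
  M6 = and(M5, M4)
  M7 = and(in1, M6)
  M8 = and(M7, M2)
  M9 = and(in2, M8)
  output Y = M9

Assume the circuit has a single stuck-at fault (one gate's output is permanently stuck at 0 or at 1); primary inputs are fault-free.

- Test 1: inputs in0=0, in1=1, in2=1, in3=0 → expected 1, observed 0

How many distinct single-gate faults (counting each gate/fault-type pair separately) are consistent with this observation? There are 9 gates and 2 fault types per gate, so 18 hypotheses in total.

Fault-free: M1=0, M2=1, M3=0, M4=1, M5=1, M6=1, M7=1, M8=1, M9=1 → 1. Observed 0.
  M1: stuck-at-1 ✓; others ✗
  M2: stuck-at-0 ✓; others ✗
  M3: none of the 2 fault types match ✗
  M4: stuck-at-0 ✓; others ✗
  M5: stuck-at-0 ✓; others ✗
  M6: stuck-at-0 ✓; others ✗
  M7: stuck-at-0 ✓; others ✗
  M8: stuck-at-0 ✓; others ✗
  M9: stuck-at-0 ✓; others ✗
Consistent faults: {M1 stuck-at-1, M2 stuck-at-0, M4 stuck-at-0, M5 stuck-at-0, M6 stuck-at-0, M7 stuck-at-0, M8 stuck-at-0, M9 stuck-at-0} — 8 in all.

8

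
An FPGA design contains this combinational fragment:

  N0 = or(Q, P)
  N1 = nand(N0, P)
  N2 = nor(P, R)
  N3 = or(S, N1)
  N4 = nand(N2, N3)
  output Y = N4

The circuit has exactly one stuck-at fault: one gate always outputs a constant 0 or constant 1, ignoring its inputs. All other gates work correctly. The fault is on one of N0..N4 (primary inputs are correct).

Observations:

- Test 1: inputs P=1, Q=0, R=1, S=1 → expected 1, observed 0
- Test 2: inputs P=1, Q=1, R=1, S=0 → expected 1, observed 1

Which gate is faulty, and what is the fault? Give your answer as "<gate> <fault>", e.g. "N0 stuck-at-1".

Fault-free values for test 1 (P=1, Q=0, R=1, S=1): N0=1, N1=0, N2=0, N3=1, N4=1, giving Y=1. Observed 0.
Test 1: faults giving observed 0 are {N2 stuck-at-1, N4 stuck-at-0}.
Test 2 (P=1, Q=1, R=1, S=0): fault-free N0=1, N1=0, N2=0, N3=0, N4=1 → 1; observed 1. Eliminates N4 stuck-at-0.
Only N2 stuck-at-1 is consistent with every test.

N2 stuck-at-1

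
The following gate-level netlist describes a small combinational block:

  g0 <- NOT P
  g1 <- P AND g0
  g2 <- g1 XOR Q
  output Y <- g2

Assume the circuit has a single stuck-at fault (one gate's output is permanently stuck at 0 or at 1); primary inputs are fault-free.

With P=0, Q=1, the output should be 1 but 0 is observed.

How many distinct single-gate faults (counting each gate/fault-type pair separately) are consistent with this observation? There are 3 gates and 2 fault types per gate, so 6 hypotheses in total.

2

Fault-free: g0=1, g1=0, g2=1 → 1. Observed 0.
  g0 stuck-at-0: output 1 ✗
  g0 stuck-at-1: output 1 ✗
  g1 stuck-at-0: output 1 ✗
  g1 stuck-at-1: output 0 ✓
  g2 stuck-at-0: output 0 ✓
  g2 stuck-at-1: output 1 ✗
Consistent faults: {g1 stuck-at-1, g2 stuck-at-0} — 2 in all.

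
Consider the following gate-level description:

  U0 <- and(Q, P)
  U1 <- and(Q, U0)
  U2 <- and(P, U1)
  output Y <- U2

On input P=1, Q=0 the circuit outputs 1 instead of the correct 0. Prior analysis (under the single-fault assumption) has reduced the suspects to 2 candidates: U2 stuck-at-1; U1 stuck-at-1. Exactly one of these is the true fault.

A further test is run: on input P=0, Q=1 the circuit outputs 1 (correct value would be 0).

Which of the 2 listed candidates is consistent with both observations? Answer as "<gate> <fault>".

U2 stuck-at-1

Evaluate each candidate on input P=0, Q=1:
  U2 stuck-at-1: U0=0, U1=0, U2=1 [stuck-at-1] → 1 — matches
  U1 stuck-at-1: U0=0, U1=1 [stuck-at-1], U2=0 → 0 — eliminated
Only U2 stuck-at-1 reproduces the observed 1.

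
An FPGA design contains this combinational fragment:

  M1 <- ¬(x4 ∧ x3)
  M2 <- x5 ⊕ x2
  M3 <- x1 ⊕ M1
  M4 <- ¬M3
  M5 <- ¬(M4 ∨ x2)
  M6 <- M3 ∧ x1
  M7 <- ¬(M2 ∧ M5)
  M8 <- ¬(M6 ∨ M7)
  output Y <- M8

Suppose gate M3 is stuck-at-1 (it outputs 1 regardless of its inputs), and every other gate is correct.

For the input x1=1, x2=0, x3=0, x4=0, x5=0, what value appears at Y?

0

Propagate with M3 forced: M1=1, M2=0, M3=1 [stuck-at-1], M4=0, M5=1, M6=1, M7=1, M8=0.
So Y = 0. (Same as the fault-free value — the fault is masked on this input.)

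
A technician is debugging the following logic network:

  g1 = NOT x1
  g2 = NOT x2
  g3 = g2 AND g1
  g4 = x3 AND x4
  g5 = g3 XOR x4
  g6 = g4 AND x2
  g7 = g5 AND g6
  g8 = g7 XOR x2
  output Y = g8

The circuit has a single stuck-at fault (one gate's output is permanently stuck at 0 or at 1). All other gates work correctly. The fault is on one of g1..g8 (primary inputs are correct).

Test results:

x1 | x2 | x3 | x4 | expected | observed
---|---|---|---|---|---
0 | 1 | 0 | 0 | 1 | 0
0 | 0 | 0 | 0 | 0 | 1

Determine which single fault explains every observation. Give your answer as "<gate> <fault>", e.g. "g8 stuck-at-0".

Fault-free values for test 1 (x1=0, x2=1, x3=0, x4=0): g1=1, g2=0, g3=0, g4=0, g5=0, g6=0, g7=0, g8=1, giving Y=1. Observed 0.
Test 1: faults giving observed 0 are {g7 stuck-at-1, g8 stuck-at-0}.
Test 2 (x1=0, x2=0, x3=0, x4=0): fault-free g1=1, g2=1, g3=1, g4=0, g5=1, g6=0, g7=0, g8=0 → 0; observed 1. Eliminates g8 stuck-at-0.
Only g7 stuck-at-1 is consistent with every test.

g7 stuck-at-1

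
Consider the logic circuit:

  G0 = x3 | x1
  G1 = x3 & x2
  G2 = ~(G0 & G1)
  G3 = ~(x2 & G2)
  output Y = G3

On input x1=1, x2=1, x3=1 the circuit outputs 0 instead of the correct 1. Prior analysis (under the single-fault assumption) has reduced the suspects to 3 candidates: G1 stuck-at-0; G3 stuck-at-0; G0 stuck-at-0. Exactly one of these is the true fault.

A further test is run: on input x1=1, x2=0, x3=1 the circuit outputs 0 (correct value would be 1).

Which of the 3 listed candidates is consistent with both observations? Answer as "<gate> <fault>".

G3 stuck-at-0

Evaluate each candidate on input x1=1, x2=0, x3=1:
  G1 stuck-at-0: G0=1, G1=0 [stuck-at-0], G2=1, G3=1 → 1 — eliminated
  G3 stuck-at-0: G0=1, G1=0, G2=1, G3=0 [stuck-at-0] → 0 — matches
  G0 stuck-at-0: G0=0 [stuck-at-0], G1=0, G2=1, G3=1 → 1 — eliminated
Only G3 stuck-at-0 reproduces the observed 0.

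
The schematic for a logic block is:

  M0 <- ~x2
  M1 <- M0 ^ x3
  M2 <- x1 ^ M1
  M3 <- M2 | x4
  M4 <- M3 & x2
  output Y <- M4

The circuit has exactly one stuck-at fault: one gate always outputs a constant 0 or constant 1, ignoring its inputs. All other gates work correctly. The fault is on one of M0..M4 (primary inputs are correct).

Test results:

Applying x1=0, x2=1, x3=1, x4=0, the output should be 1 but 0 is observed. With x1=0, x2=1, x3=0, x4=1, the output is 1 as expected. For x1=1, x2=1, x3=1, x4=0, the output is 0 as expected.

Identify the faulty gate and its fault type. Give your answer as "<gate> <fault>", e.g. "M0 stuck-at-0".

M2 stuck-at-0

Fault-free values for test 1 (x1=0, x2=1, x3=1, x4=0): M0=0, M1=1, M2=1, M3=1, M4=1, giving Y=1. Observed 0.
Test 1: faults giving observed 0 are {M0 stuck-at-1, M1 stuck-at-0, M2 stuck-at-0, M3 stuck-at-0, M4 stuck-at-0}.
Test 2 (x1=0, x2=1, x3=0, x4=1): fault-free M0=0, M1=0, M2=0, M3=1, M4=1 → 1; observed 1. Eliminates M3 stuck-at-0, M4 stuck-at-0.
Test 3 (x1=1, x2=1, x3=1, x4=0): fault-free M0=0, M1=1, M2=0, M3=0, M4=0 → 0; observed 0. Eliminates M0 stuck-at-1, M1 stuck-at-0.
Only M2 stuck-at-0 is consistent with every test.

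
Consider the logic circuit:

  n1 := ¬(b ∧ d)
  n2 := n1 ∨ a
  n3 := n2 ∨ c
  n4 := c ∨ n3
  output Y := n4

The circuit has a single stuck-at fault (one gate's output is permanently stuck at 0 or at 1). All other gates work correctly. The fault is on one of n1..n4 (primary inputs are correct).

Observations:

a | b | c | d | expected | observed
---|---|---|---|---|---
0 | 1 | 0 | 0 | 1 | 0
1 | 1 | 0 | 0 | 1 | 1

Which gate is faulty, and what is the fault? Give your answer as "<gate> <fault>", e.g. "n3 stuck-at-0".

Fault-free values for test 1 (a=0, b=1, c=0, d=0): n1=1, n2=1, n3=1, n4=1, giving Y=1. Observed 0.
Test 1: faults giving observed 0 are {n1 stuck-at-0, n2 stuck-at-0, n3 stuck-at-0, n4 stuck-at-0}.
Test 2 (a=1, b=1, c=0, d=0): fault-free n1=1, n2=1, n3=1, n4=1 → 1; observed 1. Eliminates n2 stuck-at-0, n3 stuck-at-0, n4 stuck-at-0.
Only n1 stuck-at-0 is consistent with every test.

n1 stuck-at-0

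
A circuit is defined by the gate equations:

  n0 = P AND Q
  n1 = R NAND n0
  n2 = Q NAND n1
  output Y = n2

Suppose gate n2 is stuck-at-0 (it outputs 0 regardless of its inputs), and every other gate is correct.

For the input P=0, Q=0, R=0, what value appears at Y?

0

Propagate with n2 forced: n0=0, n1=1, n2=0 [stuck-at-0].
So Y = 0. (Without the fault it would be 1.)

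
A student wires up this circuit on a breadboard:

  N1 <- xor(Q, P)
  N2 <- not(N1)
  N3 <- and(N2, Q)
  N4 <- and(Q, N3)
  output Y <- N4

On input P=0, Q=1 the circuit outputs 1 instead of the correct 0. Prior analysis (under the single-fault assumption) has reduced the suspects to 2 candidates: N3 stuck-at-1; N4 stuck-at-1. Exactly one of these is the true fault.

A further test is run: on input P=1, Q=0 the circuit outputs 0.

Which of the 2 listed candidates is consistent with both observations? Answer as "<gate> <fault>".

N3 stuck-at-1

Evaluate each candidate on input P=1, Q=0:
  N3 stuck-at-1: N1=1, N2=0, N3=1 [stuck-at-1], N4=0 → 0 — matches
  N4 stuck-at-1: N1=1, N2=0, N3=0, N4=1 [stuck-at-1] → 1 — eliminated
Only N3 stuck-at-1 reproduces the observed 0.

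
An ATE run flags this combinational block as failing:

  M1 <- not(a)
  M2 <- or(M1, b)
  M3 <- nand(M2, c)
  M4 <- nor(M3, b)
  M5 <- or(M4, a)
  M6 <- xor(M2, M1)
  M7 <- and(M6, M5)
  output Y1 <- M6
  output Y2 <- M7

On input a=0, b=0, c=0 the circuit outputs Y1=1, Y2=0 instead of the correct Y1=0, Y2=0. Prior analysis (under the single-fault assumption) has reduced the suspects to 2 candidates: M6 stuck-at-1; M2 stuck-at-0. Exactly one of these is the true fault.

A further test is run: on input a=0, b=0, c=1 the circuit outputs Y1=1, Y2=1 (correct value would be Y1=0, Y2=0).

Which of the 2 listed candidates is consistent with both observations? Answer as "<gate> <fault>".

Evaluate each candidate on input a=0, b=0, c=1:
  M6 stuck-at-1: M1=1, M2=1, M3=0, M4=1, M5=1, M6=1 [stuck-at-1], M7=1 → Y1=1, Y2=1 — matches
  M2 stuck-at-0: M1=1, M2=0 [stuck-at-0], M3=1, M4=0, M5=0, M6=1, M7=0 → Y1=1, Y2=0 — eliminated
Only M6 stuck-at-1 reproduces the observed Y1=1, Y2=1.

M6 stuck-at-1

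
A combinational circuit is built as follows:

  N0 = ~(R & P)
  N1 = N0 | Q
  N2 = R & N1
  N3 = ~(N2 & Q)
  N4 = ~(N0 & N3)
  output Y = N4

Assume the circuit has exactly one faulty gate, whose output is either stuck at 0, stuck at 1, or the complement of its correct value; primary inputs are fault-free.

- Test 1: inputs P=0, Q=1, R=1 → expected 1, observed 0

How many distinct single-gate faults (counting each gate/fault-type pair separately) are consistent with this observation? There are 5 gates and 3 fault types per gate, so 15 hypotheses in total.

Fault-free: N0=1, N1=1, N2=1, N3=0, N4=1 → 1. Observed 0.
  N0: none of the 3 fault types match ✗
  N1: stuck-at-0, inverted output ✓; others ✗
  N2: stuck-at-0, inverted output ✓; others ✗
  N3: stuck-at-1, inverted output ✓; others ✗
  N4: stuck-at-0, inverted output ✓; others ✗
Consistent faults: {N1 stuck-at-0, N1 inverted output, N2 stuck-at-0, N2 inverted output, N3 stuck-at-1, N3 inverted output, N4 stuck-at-0, N4 inverted output} — 8 in all.

8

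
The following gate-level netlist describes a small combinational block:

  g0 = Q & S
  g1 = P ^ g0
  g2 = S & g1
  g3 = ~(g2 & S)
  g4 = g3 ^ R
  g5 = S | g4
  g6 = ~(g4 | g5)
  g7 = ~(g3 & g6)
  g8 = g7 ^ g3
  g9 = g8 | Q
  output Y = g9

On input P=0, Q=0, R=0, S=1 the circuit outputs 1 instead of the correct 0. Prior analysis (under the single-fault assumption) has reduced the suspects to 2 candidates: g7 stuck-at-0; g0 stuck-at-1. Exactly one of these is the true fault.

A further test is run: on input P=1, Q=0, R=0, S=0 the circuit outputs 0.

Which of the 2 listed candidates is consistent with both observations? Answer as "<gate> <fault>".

Evaluate each candidate on input P=1, Q=0, R=0, S=0:
  g7 stuck-at-0: g0=0, g1=1, g2=0, g3=1, g4=1, g5=1, g6=0, g7=0 [stuck-at-0], g8=1, g9=1 → 1 — eliminated
  g0 stuck-at-1: g0=1 [stuck-at-1], g1=0, g2=0, g3=1, g4=1, g5=1, g6=0, g7=1, g8=0, g9=0 → 0 — matches
Only g0 stuck-at-1 reproduces the observed 0.

g0 stuck-at-1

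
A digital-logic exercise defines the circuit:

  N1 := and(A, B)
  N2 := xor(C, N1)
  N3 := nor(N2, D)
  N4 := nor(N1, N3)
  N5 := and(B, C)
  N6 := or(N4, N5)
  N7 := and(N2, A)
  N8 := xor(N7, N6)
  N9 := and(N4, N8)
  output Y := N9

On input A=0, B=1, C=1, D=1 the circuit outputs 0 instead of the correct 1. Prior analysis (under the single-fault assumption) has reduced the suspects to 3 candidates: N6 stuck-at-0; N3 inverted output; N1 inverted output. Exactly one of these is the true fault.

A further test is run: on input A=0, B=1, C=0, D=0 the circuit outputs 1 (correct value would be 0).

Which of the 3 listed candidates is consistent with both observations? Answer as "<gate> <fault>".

Evaluate each candidate on input A=0, B=1, C=0, D=0:
  N6 stuck-at-0: N1=0, N2=0, N3=1, N4=0, N5=0, N6=0 [stuck-at-0], N7=0, N8=0, N9=0 → 0 — eliminated
  N3 inverted output: N1=0, N2=0, N3=0 [inverted output], N4=1, N5=0, N6=1, N7=0, N8=1, N9=1 → 1 — matches
  N1 inverted output: N1=1 [inverted output], N2=1, N3=0, N4=0, N5=0, N6=0, N7=0, N8=0, N9=0 → 0 — eliminated
Only N3 inverted output reproduces the observed 1.

N3 inverted output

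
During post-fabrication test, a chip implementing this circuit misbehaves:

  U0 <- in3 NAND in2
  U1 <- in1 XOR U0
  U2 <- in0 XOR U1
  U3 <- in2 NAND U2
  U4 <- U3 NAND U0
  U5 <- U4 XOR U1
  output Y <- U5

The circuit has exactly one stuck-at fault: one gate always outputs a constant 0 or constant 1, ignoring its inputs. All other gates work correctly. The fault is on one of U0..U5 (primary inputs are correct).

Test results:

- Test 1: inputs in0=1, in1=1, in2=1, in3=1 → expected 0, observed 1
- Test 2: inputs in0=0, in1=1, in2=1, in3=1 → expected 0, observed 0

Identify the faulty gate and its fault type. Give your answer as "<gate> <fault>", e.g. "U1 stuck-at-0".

Fault-free values for test 1 (in0=1, in1=1, in2=1, in3=1): U0=0, U1=1, U2=0, U3=1, U4=1, U5=0, giving Y=0. Observed 1.
Test 1: faults giving observed 1 are {U0 stuck-at-1, U1 stuck-at-0, U4 stuck-at-0, U5 stuck-at-1}.
Test 2 (in0=0, in1=1, in2=1, in3=1): fault-free U0=0, U1=1, U2=1, U3=0, U4=1, U5=0 → 0; observed 0. Eliminates U1 stuck-at-0, U4 stuck-at-0, U5 stuck-at-1.
Only U0 stuck-at-1 is consistent with every test.

U0 stuck-at-1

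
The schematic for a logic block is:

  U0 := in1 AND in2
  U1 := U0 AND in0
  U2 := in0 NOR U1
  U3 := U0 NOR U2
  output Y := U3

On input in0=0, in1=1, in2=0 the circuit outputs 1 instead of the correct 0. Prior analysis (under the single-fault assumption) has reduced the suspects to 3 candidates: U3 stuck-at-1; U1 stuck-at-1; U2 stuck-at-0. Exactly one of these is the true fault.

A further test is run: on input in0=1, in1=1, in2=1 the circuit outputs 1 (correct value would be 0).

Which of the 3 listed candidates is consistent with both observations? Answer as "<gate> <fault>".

Evaluate each candidate on input in0=1, in1=1, in2=1:
  U3 stuck-at-1: U0=1, U1=1, U2=0, U3=1 [stuck-at-1] → 1 — matches
  U1 stuck-at-1: U0=1, U1=1 [stuck-at-1], U2=0, U3=0 → 0 — eliminated
  U2 stuck-at-0: U0=1, U1=1, U2=0 [stuck-at-0], U3=0 → 0 — eliminated
Only U3 stuck-at-1 reproduces the observed 1.

U3 stuck-at-1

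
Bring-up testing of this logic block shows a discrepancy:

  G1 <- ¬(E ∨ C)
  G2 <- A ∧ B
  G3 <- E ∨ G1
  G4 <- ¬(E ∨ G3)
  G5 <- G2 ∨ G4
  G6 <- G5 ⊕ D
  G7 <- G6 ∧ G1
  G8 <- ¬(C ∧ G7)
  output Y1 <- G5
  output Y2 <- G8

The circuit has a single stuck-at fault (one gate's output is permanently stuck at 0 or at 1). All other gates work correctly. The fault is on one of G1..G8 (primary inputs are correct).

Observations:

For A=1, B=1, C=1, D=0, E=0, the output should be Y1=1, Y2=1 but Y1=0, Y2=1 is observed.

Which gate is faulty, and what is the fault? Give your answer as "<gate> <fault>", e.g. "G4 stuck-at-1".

G5 stuck-at-0

Fault-free values for test 1 (A=1, B=1, C=1, D=0, E=0): G1=0, G2=1, G3=0, G4=1, G5=1, G6=1, G7=0, G8=1, giving Y1=1, Y2=1. Observed Y1=0, Y2=1.
Test 1: faults giving observed Y1=0, Y2=1 are {G5 stuck-at-0}.
Only G5 stuck-at-0 is consistent with every test.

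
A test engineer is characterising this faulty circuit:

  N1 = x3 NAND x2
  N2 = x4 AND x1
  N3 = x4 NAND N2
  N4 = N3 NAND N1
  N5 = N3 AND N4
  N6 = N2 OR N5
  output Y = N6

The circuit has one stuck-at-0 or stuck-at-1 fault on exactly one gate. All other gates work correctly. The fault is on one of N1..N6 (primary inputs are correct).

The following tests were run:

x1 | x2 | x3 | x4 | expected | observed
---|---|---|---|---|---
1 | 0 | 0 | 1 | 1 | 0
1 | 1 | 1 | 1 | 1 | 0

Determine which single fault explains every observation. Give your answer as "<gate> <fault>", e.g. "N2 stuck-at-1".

Fault-free values for test 1 (x1=1, x2=0, x3=0, x4=1): N1=1, N2=1, N3=0, N4=1, N5=0, N6=1, giving Y=1. Observed 0.
Test 1: faults giving observed 0 are {N2 stuck-at-0, N6 stuck-at-0}.
Test 2 (x1=1, x2=1, x3=1, x4=1): fault-free N1=0, N2=1, N3=0, N4=1, N5=0, N6=1 → 1; observed 0. Eliminates N2 stuck-at-0.
Only N6 stuck-at-0 is consistent with every test.

N6 stuck-at-0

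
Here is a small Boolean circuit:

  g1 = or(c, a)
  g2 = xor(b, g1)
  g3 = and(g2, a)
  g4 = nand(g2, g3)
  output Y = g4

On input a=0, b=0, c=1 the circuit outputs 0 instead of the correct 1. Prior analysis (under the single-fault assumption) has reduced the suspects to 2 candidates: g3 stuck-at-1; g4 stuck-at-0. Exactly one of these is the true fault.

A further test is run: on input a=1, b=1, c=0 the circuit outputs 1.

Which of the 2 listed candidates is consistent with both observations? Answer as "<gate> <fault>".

g3 stuck-at-1

Evaluate each candidate on input a=1, b=1, c=0:
  g3 stuck-at-1: g1=1, g2=0, g3=1 [stuck-at-1], g4=1 → 1 — matches
  g4 stuck-at-0: g1=1, g2=0, g3=0, g4=0 [stuck-at-0] → 0 — eliminated
Only g3 stuck-at-1 reproduces the observed 1.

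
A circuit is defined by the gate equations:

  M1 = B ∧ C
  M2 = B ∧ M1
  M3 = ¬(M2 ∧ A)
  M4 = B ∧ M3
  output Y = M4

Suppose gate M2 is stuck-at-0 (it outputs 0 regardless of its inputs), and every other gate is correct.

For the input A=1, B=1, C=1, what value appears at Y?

Propagate with M2 forced: M1=1, M2=0 [stuck-at-0], M3=1, M4=1.
So Y = 1. (Without the fault it would be 0.)

1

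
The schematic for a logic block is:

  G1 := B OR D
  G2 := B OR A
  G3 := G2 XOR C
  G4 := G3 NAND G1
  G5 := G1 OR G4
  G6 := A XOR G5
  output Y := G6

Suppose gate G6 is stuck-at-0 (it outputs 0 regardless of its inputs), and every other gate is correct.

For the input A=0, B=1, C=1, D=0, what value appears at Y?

Propagate with G6 forced: G1=1, G2=1, G3=0, G4=1, G5=1, G6=0 [stuck-at-0].
So Y = 0. (Without the fault it would be 1.)

0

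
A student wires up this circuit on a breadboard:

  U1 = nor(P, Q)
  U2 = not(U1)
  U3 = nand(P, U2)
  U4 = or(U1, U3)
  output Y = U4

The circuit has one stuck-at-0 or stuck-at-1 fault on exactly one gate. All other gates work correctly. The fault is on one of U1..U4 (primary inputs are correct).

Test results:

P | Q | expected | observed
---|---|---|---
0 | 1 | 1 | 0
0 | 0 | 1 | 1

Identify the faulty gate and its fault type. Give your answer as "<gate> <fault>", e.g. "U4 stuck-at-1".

Fault-free values for test 1 (P=0, Q=1): U1=0, U2=1, U3=1, U4=1, giving Y=1. Observed 0.
Test 1: faults giving observed 0 are {U3 stuck-at-0, U4 stuck-at-0}.
Test 2 (P=0, Q=0): fault-free U1=1, U2=0, U3=1, U4=1 → 1; observed 1. Eliminates U4 stuck-at-0.
Only U3 stuck-at-0 is consistent with every test.

U3 stuck-at-0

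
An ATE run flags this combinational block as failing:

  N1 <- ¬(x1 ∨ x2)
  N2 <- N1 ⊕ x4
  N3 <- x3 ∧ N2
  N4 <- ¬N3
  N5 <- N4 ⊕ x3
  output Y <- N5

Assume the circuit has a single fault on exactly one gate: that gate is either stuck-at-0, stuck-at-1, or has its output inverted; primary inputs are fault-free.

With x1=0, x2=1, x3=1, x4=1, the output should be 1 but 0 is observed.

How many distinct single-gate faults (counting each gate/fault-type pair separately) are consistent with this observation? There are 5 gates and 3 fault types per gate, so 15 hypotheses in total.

10

Fault-free: N1=0, N2=1, N3=1, N4=0, N5=1 → 1. Observed 0.
  N1: stuck-at-1, inverted output ✓; others ✗
  N2: stuck-at-0, inverted output ✓; others ✗
  N3: stuck-at-0, inverted output ✓; others ✗
  N4: stuck-at-1, inverted output ✓; others ✗
  N5: stuck-at-0, inverted output ✓; others ✗
Consistent faults: {N1 stuck-at-1, N1 inverted output, N2 stuck-at-0, N2 inverted output, N3 stuck-at-0, N3 inverted output, N4 stuck-at-1, N4 inverted output, N5 stuck-at-0, N5 inverted output} — 10 in all.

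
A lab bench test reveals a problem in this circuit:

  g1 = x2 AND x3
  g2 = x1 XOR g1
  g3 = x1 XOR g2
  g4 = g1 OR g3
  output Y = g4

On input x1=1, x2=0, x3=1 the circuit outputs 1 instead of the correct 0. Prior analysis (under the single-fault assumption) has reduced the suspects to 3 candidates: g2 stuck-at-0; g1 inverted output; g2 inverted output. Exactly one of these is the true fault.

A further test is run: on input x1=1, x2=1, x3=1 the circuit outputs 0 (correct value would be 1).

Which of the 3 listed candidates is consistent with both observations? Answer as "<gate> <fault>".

Evaluate each candidate on input x1=1, x2=1, x3=1:
  g2 stuck-at-0: g1=1, g2=0 [stuck-at-0], g3=1, g4=1 → 1 — eliminated
  g1 inverted output: g1=0 [inverted output], g2=1, g3=0, g4=0 → 0 — matches
  g2 inverted output: g1=1, g2=1 [inverted output], g3=0, g4=1 → 1 — eliminated
Only g1 inverted output reproduces the observed 0.

g1 inverted output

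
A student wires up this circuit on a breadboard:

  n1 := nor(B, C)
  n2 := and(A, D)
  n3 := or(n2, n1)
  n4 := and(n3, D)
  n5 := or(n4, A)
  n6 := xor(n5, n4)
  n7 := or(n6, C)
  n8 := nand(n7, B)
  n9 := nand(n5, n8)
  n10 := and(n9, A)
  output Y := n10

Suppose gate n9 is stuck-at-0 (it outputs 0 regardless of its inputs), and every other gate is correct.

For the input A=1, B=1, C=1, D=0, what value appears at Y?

Propagate with n9 forced: n1=0, n2=0, n3=0, n4=0, n5=1, n6=1, n7=1, n8=0, n9=0 [stuck-at-0], n10=0.
So Y = 0. (Without the fault it would be 1.)

0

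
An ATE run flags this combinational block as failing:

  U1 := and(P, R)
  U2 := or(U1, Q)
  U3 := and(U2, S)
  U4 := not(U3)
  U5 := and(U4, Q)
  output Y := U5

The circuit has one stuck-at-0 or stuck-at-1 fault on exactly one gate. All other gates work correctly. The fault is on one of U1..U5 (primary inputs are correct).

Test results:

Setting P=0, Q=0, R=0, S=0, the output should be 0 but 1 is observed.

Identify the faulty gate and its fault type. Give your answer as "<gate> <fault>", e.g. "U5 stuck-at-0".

U5 stuck-at-1

Fault-free values for test 1 (P=0, Q=0, R=0, S=0): U1=0, U2=0, U3=0, U4=1, U5=0, giving Y=0. Observed 1.
Test 1: faults giving observed 1 are {U5 stuck-at-1}.
Only U5 stuck-at-1 is consistent with every test.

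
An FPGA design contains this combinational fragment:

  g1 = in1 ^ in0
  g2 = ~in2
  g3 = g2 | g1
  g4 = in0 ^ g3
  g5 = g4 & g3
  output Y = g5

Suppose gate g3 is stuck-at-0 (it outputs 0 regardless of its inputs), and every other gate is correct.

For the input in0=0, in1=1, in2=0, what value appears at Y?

Propagate with g3 forced: g1=1, g2=1, g3=0 [stuck-at-0], g4=0, g5=0.
So Y = 0. (Without the fault it would be 1.)

0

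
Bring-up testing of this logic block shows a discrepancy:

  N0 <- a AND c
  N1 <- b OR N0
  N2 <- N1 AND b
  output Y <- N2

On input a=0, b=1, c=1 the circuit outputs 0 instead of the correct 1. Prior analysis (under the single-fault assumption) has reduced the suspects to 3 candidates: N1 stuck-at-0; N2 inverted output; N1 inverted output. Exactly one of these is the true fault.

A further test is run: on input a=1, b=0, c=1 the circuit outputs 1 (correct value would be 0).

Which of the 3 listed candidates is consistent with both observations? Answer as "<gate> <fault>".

Evaluate each candidate on input a=1, b=0, c=1:
  N1 stuck-at-0: N0=1, N1=0 [stuck-at-0], N2=0 → 0 — eliminated
  N2 inverted output: N0=1, N1=1, N2=1 [inverted output] → 1 — matches
  N1 inverted output: N0=1, N1=0 [inverted output], N2=0 → 0 — eliminated
Only N2 inverted output reproduces the observed 1.

N2 inverted output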